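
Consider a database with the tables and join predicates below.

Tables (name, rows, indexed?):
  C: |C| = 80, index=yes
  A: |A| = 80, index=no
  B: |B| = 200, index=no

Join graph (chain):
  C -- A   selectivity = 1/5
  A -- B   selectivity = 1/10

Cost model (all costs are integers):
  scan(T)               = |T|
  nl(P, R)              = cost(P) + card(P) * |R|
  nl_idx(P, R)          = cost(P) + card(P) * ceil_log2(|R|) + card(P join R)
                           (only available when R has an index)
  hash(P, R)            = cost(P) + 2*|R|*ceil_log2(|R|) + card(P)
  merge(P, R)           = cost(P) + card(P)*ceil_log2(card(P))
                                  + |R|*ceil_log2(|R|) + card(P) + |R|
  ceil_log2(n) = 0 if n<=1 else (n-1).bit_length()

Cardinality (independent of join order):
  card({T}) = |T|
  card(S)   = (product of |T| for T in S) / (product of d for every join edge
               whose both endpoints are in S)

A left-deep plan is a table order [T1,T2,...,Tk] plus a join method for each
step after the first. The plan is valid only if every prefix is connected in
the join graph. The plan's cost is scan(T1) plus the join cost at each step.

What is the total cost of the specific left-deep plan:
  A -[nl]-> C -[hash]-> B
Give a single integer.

10960

step 1: scan A: cost=80, card=80
step 2: join C via nl
    card(P join C) = 80*80/(5) = 1280
    cost = 80 + 80*80 = 6480
step 3: join B via hash
    card(P join B) = 1280*200/(10) = 25600
    cost = 6480 + 2*200*8 + 1280 = 10960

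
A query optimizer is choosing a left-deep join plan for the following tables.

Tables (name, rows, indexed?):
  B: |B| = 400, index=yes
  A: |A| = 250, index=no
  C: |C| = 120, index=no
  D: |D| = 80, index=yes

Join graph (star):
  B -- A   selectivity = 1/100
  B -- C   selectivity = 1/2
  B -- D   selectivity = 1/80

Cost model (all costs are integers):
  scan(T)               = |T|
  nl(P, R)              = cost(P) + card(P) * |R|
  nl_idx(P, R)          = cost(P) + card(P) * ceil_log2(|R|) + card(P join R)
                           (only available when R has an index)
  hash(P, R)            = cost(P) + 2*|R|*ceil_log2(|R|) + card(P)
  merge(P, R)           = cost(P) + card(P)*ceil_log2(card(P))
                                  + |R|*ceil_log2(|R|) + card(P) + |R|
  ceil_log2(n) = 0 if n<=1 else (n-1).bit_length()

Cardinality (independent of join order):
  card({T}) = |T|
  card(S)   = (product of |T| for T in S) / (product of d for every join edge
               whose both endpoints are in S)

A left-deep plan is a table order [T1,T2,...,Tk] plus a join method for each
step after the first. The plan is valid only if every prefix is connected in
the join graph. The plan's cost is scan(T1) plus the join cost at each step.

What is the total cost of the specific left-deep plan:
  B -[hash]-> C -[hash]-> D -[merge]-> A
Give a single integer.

413850

step 1: scan B: cost=400, card=400
step 2: join C via hash
    card(P join C) = 400*120/(2) = 24000
    cost = 400 + 2*120*7 + 400 = 2480
step 3: join D via hash
    card(P join D) = 24000*80/(80) = 24000
    cost = 2480 + 2*80*7 + 24000 = 27600
step 4: join A via merge
    card(P join A) = 24000*250/(100) = 60000
    cost = 27600 + 24000*15 + 250*8 + 24000 + 250 = 413850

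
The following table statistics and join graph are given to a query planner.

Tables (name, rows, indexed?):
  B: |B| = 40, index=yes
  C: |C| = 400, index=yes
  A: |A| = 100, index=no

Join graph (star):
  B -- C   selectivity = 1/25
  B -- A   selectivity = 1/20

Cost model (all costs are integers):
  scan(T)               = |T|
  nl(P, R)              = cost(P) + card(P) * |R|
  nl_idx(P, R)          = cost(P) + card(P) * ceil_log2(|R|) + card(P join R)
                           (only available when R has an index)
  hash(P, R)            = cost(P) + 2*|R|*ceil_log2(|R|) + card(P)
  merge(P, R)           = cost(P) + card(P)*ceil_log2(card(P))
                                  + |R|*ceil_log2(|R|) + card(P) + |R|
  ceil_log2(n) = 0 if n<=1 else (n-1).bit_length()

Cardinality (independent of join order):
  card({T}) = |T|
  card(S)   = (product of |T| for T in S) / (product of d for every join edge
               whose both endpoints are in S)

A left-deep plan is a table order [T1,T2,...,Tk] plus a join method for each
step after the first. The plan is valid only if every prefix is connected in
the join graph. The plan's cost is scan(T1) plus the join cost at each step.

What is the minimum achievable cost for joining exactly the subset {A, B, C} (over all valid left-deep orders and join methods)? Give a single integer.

Selinger DP over subsets of {A,B,C}:
  {B}: scan cost=40, card=40
  {C}: scan cost=400, card=400
  {A}: scan cost=100, card=100
  {BC}: card=640; try (C,nl_idx)→1040, (B,hash)→1280, (B,nl_idx)→3440, (C,merge)→4320, (B,merge)→4680, (C,hash)→7280 …(+2); best=1040 via (C,nl_idx)
  {AB}: card=200; try (B,hash)→680, (B,nl_idx)→900, (A,merge)→1120, (B,merge)→1180, (A,hash)→1480, (A,nl)→4040 …(+1); best=680 via (B,hash)
  {ABC}: card=3200; try (A,hash)→3080, (C,nl_idx)→5680, (C,merge)→6480, (C,hash)→8080, (A,merge)→8880, (A,nl)→65040 …(+1); best=3080 via (A,hash)

3080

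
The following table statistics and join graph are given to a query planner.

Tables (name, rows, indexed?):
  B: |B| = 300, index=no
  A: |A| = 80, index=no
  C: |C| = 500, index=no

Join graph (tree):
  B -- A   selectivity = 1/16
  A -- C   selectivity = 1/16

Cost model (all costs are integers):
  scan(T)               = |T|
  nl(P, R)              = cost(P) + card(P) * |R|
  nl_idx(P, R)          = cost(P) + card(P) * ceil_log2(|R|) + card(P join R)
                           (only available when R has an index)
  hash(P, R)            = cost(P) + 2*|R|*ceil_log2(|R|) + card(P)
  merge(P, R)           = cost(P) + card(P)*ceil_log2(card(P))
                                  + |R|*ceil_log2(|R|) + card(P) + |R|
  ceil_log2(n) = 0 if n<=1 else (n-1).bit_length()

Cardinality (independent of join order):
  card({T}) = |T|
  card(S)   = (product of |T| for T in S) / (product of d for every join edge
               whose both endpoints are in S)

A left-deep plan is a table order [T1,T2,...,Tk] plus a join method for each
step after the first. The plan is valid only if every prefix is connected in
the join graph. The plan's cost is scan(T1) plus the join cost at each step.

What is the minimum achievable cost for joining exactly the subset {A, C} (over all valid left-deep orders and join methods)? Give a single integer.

Selinger DP over subsets of {A,C}:
  {A}: scan cost=80, card=80
  {C}: scan cost=500, card=500
  {AC}: card=2500; try (A,hash)→2120, (C,merge)→5720, (A,merge)→6140, (C,hash)→9160, (C,nl)→40080, (A,nl)→40500; best=2120 via (A,hash)

2120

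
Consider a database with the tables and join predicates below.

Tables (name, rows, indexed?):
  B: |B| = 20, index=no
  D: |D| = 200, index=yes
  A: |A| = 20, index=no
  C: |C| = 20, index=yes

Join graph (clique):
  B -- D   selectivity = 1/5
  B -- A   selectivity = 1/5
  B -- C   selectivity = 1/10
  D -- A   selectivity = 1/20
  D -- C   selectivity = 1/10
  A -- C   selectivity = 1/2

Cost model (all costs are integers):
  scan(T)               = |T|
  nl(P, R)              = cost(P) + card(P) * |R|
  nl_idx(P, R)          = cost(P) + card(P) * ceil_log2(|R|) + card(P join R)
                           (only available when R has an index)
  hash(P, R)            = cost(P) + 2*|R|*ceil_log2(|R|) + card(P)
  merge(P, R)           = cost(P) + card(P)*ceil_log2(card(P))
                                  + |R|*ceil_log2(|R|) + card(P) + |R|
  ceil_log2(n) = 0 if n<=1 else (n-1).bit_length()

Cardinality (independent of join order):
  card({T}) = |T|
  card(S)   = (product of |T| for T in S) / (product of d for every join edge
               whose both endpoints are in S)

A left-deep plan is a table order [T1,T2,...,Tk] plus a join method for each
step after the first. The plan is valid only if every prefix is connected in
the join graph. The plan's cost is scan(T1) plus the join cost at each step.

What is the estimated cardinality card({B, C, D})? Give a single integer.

Tables in S: B(20), C(20), D(200)
Edges inside S: B-D(d=5), B-C(d=10), D-C(d=10)
numerator = 20 * 20 * 200 = 80000
denominator = 5 * 10 * 10 = 500
card(S) = 80000 / 500 = 160

160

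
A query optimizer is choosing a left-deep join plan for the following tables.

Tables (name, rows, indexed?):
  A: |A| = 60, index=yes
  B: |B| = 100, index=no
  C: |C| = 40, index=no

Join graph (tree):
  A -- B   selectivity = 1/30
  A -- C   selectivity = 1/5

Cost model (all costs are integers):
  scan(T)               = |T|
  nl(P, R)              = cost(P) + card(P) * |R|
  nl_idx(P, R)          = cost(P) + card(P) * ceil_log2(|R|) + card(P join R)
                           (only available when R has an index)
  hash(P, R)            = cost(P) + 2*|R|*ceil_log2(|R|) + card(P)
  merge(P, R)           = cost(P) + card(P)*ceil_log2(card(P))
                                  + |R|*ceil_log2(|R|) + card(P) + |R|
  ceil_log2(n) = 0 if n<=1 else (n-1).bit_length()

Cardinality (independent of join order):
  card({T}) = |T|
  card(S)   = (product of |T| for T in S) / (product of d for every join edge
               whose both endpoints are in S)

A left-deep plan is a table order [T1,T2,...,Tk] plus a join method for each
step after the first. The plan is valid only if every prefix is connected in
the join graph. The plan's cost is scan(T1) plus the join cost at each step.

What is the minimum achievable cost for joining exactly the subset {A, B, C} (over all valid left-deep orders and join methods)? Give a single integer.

1580

Selinger DP over subsets of {A,B,C}:
  {A}: scan cost=60, card=60
  {B}: scan cost=100, card=100
  {C}: scan cost=40, card=40
  {AB}: card=200; try (A,nl_idx)→900, (A,hash)→920, (B,merge)→1280, (A,merge)→1320, (B,hash)→1520, (B,nl)→6060 …(+1); best=900 via (A,nl_idx)
  {AC}: card=480; try (C,hash)→600, (A,merge)→740, (C,merge)→760, (A,nl_idx)→760, (A,hash)→800, (A,nl)→2440 …(+1); best=600 via (C,hash)
  {ABC}: card=1600; try (C,hash)→1580, (B,hash)→2480, (C,merge)→2980, (B,merge)→6200, (C,nl)→8900, (B,nl)→48600; best=1580 via (C,hash)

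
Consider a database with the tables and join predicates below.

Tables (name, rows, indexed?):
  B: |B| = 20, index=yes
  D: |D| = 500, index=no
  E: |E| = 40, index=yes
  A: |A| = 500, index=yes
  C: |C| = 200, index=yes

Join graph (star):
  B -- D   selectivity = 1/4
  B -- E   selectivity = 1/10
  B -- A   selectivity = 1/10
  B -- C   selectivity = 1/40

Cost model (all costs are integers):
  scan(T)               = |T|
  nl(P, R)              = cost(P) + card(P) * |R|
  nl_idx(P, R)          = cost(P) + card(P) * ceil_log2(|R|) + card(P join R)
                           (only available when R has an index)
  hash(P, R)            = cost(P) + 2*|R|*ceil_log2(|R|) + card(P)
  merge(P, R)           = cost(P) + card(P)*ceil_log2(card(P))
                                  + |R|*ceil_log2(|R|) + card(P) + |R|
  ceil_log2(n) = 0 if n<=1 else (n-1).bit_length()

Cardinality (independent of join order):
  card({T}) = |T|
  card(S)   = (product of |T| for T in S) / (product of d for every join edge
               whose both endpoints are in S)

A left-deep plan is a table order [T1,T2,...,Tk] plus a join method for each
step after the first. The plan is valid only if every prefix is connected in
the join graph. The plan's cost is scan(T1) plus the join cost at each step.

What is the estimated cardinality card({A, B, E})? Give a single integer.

4000

Tables in S: A(500), B(20), E(40)
Edges inside S: B-E(d=10), B-A(d=10)
numerator = 500 * 20 * 40 = 400000
denominator = 10 * 10 = 100
card(S) = 400000 / 100 = 4000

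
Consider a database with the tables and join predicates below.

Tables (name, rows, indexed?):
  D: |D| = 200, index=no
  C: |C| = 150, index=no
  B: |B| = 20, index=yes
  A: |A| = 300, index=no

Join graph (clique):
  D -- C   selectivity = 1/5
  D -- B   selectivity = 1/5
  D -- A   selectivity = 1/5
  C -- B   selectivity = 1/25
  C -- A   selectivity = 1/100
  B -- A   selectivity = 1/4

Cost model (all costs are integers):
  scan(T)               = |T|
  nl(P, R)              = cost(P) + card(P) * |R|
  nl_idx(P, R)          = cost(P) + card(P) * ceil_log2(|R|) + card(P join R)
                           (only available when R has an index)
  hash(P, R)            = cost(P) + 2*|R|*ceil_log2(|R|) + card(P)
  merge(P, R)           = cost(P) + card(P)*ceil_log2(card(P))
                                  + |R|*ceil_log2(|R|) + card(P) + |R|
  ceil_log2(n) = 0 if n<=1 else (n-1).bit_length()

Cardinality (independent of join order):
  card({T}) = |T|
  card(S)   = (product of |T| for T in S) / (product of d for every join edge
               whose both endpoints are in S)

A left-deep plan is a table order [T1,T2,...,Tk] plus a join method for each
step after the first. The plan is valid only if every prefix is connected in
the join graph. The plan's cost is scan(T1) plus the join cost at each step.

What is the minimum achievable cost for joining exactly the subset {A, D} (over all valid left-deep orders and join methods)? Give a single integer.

3800

Selinger DP over subsets of {A,D}:
  {D}: scan cost=200, card=200
  {A}: scan cost=300, card=300
  {AD}: card=12000; try (D,hash)→3800, (A,merge)→5000, (D,merge)→5100, (A,hash)→5800, (A,nl)→60200, (D,nl)→60300; best=3800 via (D,hash)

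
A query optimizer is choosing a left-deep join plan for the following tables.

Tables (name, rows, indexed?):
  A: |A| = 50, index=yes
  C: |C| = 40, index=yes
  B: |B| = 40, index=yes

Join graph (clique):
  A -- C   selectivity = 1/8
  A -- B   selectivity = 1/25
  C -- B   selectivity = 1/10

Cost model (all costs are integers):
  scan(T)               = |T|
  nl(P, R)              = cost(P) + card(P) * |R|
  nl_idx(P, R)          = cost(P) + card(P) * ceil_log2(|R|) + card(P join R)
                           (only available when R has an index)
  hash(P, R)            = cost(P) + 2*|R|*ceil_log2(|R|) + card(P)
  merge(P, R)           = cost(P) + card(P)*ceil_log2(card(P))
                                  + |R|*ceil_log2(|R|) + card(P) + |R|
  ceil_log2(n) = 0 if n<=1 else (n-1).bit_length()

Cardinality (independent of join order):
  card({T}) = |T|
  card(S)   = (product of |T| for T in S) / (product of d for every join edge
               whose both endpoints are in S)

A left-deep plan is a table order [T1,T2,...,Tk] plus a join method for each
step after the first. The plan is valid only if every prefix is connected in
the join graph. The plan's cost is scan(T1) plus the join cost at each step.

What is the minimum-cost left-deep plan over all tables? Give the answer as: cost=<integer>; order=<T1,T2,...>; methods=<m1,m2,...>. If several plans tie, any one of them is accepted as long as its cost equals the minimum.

Selinger DP (subsets sized 1..n):
  {A}: scan cost=50, card=50
  {C}: scan cost=40, card=40
  {B}: scan cost=40, card=40
  {AC}: card=250; try (A,nl_idx)→530, (C,hash)→580, (C,nl_idx)→600, (A,merge)→670, (C,merge)→680, (A,hash)→680 …(+2); best=530 via (A,nl_idx)
  {AB}: card=80; try (A,nl_idx)→360, (B,nl_idx)→430, (B,hash)→580, (A,merge)→670, (B,merge)→680, (A,hash)→680 …(+2); best=360 via (A,nl_idx)
  {BC}: card=160; try (C,nl_idx)→440, (B,nl_idx)→440, (C,hash)→560, (B,hash)→560, (C,merge)→600, (B,merge)→600 …(+2); best=440 via (C,nl_idx)
  {ABC}: card=40; try (C,nl_idx)→880, (C,hash)→920, (A,hash)→1200, (B,hash)→1260, (C,merge)→1280, (A,nl_idx)→1440 …(+6); best=880 via (C,nl_idx)

cost=880; order=B,A,C; methods=nl_idx,nl_idx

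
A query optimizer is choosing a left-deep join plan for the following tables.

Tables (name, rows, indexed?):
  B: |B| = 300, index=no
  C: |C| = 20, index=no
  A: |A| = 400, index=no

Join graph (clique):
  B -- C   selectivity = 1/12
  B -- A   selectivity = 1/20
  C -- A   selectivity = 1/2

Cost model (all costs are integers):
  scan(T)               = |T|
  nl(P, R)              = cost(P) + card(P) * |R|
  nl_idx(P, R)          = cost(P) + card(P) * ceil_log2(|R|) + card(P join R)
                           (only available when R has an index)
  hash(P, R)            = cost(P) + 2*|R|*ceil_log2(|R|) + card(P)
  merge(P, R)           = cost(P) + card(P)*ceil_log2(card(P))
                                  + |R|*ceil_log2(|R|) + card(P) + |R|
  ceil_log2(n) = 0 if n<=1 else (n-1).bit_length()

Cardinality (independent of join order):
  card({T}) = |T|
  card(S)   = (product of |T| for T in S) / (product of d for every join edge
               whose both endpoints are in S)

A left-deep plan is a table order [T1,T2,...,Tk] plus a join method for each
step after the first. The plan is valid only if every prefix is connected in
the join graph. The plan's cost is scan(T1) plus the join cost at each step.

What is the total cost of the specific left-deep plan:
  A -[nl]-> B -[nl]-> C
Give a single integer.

step 1: scan A: cost=400, card=400
step 2: join B via nl
    card(P join B) = 400*300/(20) = 6000
    cost = 400 + 400*300 = 120400
step 3: join C via nl
    card(P join C) = 6000*20/(12*2) = 5000
    cost = 120400 + 6000*20 = 240400

240400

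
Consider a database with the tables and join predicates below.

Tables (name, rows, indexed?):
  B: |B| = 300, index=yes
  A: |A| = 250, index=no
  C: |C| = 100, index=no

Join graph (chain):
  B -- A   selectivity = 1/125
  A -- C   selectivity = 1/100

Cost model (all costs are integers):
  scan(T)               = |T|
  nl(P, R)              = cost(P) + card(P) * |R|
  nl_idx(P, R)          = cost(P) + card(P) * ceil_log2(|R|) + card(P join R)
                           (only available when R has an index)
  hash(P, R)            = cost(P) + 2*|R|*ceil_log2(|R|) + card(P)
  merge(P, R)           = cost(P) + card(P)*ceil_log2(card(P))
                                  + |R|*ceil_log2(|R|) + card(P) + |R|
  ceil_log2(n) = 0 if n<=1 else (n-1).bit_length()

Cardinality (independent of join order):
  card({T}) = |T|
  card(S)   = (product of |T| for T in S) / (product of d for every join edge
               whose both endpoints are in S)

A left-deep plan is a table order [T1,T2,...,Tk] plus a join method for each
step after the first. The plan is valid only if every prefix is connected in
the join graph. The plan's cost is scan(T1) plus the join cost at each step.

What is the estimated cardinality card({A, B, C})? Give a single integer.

600

Tables in S: A(250), B(300), C(100)
Edges inside S: B-A(d=125), A-C(d=100)
numerator = 250 * 300 * 100 = 7500000
denominator = 125 * 100 = 12500
card(S) = 7500000 / 12500 = 600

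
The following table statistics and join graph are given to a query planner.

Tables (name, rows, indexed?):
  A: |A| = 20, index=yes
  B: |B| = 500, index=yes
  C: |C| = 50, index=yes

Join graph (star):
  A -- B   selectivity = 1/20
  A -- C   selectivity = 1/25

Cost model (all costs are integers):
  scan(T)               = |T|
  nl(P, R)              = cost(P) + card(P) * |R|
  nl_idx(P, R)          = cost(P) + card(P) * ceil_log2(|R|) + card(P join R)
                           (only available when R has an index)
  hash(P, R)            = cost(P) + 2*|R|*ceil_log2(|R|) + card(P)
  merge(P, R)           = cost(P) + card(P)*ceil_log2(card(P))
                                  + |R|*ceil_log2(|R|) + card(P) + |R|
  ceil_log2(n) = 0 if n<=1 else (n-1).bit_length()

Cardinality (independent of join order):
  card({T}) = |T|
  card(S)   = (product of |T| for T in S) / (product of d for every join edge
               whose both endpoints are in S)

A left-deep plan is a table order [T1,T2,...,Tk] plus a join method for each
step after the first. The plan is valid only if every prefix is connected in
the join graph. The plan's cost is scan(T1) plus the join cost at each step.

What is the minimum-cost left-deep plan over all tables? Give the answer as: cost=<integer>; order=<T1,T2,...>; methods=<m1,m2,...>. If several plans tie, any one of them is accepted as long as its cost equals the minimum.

Selinger DP (subsets sized 1..n):
  {A}: scan cost=20, card=20
  {B}: scan cost=500, card=500
  {C}: scan cost=50, card=50
  {AB}: card=500; try (B,nl_idx)→700, (A,hash)→1200, (A,nl_idx)→3500, (B,merge)→5140, (A,merge)→5620, (B,hash)→9040 …(+2); best=700 via (B,nl_idx)
  {AC}: card=40; try (C,nl_idx)→180, (A,hash)→300, (A,nl_idx)→340, (C,merge)→490, (A,merge)→520, (C,hash)→640 …(+2); best=180 via (C,nl_idx)
  {ABC}: card=1000; try (B,nl_idx)→1540, (C,hash)→1800, (C,nl_idx)→4700, (B,merge)→5460, (C,merge)→6050, (B,hash)→9220 …(+2); best=1540 via (B,nl_idx)

cost=1540; order=A,C,B; methods=nl_idx,nl_idx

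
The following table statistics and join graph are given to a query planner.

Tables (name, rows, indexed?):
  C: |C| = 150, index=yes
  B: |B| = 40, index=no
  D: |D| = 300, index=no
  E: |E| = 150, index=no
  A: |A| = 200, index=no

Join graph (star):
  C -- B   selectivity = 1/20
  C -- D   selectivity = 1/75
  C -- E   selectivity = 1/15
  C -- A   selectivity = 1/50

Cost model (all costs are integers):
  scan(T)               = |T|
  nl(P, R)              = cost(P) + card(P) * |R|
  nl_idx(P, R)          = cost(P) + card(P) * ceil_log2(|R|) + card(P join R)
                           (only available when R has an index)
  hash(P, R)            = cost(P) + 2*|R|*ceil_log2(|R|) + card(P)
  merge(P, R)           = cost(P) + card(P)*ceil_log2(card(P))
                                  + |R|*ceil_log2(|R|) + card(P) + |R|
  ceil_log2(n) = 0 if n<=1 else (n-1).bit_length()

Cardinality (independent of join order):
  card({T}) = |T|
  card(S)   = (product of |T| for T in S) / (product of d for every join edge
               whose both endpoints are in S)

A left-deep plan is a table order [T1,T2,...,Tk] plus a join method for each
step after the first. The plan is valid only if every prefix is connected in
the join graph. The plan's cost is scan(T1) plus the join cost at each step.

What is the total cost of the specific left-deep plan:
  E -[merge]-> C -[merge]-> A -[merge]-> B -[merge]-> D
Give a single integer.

step 1: scan E: cost=150, card=150
step 2: join C via merge
    card(P join C) = 150*150/(15) = 1500
    cost = 150 + 150*8 + 150*8 + 150 + 150 = 2850
step 3: join A via merge
    card(P join A) = 1500*200/(50) = 6000
    cost = 2850 + 1500*11 + 200*8 + 1500 + 200 = 22650
step 4: join B via merge
    card(P join B) = 6000*40/(20) = 12000
    cost = 22650 + 6000*13 + 40*6 + 6000 + 40 = 106930
step 5: join D via merge
    card(P join D) = 12000*300/(75) = 48000
    cost = 106930 + 12000*14 + 300*9 + 12000 + 300 = 289930

289930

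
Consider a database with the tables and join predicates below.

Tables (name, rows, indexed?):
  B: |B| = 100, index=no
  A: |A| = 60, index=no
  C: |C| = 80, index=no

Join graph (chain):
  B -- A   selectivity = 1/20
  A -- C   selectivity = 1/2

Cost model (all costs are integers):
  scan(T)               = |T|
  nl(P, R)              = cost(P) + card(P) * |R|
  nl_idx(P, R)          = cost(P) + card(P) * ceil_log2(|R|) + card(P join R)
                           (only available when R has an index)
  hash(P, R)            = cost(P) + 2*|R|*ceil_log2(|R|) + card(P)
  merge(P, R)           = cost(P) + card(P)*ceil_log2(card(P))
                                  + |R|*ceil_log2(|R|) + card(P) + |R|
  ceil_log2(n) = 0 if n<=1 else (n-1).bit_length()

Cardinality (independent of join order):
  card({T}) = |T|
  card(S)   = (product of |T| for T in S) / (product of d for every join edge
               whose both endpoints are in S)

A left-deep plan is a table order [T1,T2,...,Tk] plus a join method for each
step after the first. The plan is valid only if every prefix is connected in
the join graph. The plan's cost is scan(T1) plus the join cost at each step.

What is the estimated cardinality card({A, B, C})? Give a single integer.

Tables in S: A(60), B(100), C(80)
Edges inside S: B-A(d=20), A-C(d=2)
numerator = 60 * 100 * 80 = 480000
denominator = 20 * 2 = 40
card(S) = 480000 / 40 = 12000

12000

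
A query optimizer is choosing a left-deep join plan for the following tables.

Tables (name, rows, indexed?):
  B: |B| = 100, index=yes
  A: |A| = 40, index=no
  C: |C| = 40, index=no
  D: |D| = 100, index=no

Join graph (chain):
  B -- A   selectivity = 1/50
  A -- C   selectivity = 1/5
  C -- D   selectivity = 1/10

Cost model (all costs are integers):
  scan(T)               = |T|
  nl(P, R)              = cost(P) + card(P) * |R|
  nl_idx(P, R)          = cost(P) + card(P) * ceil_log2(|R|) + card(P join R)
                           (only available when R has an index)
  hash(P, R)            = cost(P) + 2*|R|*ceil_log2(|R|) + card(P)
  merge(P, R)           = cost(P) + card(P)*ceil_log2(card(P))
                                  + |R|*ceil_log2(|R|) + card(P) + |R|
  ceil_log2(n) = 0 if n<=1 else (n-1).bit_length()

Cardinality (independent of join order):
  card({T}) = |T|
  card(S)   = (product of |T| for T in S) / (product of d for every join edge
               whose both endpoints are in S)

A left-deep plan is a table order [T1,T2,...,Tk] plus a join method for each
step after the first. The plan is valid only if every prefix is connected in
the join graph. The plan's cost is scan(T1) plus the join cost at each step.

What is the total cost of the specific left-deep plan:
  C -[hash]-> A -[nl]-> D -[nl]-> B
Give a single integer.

step 1: scan C: cost=40, card=40
step 2: join A via hash
    card(P join A) = 40*40/(5) = 320
    cost = 40 + 2*40*6 + 40 = 560
step 3: join D via nl
    card(P join D) = 320*100/(10) = 3200
    cost = 560 + 320*100 = 32560
step 4: join B via nl
    card(P join B) = 3200*100/(50) = 6400
    cost = 32560 + 3200*100 = 352560

352560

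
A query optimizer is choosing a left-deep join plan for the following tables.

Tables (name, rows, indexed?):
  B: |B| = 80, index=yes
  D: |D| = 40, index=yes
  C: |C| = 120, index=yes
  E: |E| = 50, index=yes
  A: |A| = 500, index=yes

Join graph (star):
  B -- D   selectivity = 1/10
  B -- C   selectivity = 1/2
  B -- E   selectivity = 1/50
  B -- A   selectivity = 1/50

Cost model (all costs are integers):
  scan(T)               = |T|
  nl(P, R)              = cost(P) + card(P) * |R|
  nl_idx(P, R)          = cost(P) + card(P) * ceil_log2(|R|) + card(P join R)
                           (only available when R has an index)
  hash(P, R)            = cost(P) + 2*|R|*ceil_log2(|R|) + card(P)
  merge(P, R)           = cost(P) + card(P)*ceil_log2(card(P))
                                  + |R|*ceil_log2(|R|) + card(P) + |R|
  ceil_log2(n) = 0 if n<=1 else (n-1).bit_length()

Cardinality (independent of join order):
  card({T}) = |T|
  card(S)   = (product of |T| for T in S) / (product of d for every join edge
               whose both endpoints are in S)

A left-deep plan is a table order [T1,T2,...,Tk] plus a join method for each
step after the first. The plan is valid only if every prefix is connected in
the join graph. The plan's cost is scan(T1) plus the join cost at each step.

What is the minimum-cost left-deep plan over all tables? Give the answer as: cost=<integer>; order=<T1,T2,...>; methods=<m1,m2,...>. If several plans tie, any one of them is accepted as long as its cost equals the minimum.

Selinger DP (subsets sized 1..n):
  {B}: scan cost=80, card=80
  {D}: scan cost=40, card=40
  {C}: scan cost=120, card=120
  {E}: scan cost=50, card=50
  {A}: scan cost=500, card=500
  {BD}: card=320; try (D,hash)→640, (B,nl_idx)→640, (D,nl_idx)→880, (B,merge)→960, (D,merge)→1000, (B,hash)→1200 …(+2); best=640 via (D,hash)
  {BC}: card=4800; try (B,hash)→1360, (C,merge)→1680, (B,merge)→1720, (C,hash)→1840, (C,nl_idx)→5440, (B,nl_idx)→5760 …(+2); best=1360 via (B,hash)
  {BE}: card=80; try (B,nl_idx)→480, (E,nl_idx)→640, (E,hash)→760, (B,merge)→1040, (E,merge)→1070, (B,hash)→1220 …(+2); best=480 via (B,nl_idx)
  {AB}: card=800; try (A,nl_idx)→1600, (B,hash)→2120, (B,nl_idx)→4800, (A,merge)→5720, (B,merge)→6140, (A,hash)→9160 …(+2); best=1600 via (A,nl_idx)
  {BCD}: card=19200; try (C,hash)→2640, (C,merge)→4800, (D,hash)→6640, (C,nl_idx)→22080, (C,nl)→39040, (D,nl_idx)→49360 …(+2); best=2640 via (C,hash)
  {BDE}: card=320; try (D,hash)→1040, (D,nl_idx)→1280, (D,merge)→1400, (E,hash)→1560, (E,nl_idx)→2880, (D,nl)→3680 …(+2); best=1040 via (D,hash)
  {ABD}: card=3200; try (D,hash)→2880, (A,nl_idx)→6720, (A,merge)→8840, (D,nl_idx)→9600, (A,hash)→9960, (D,merge)→10680 …(+2); best=2880 via (D,hash)
  {BCE}: card=4800; try (C,merge)→2080, (C,hash)→2240, (C,nl_idx)→5840, (E,hash)→6760, (C,nl)→10080, (E,nl_idx)→34960 …(+2); best=2080 via (C,merge)
  {ABC}: card=48000; try (C,hash)→4080, (C,merge)→11360, (A,hash)→15160, (C,nl_idx)→55200, (A,merge)→73560, (A,nl_idx)→92560 …(+2); best=4080 via (C,hash)
  {ABE}: card=800; try (A,nl_idx)→2000, (E,hash)→3000, (A,merge)→6120, (E,nl_idx)→7200, (A,hash)→9560, (E,merge)→10750 …(+2); best=2000 via (A,nl_idx)
  {BCDE}: card=19200; try (C,hash)→3040, (C,merge)→5200, (D,hash)→7360, (E,hash)→22440, (C,nl_idx)→22480, (C,nl)→39440 …(+6); best=3040 via (C,hash)
  {ABCD}: card=192000; try (C,hash)→7760, (A,hash)→30840, (C,merge)→45440, (D,hash)→52560, (C,nl_idx)→217280, (A,merge)→314840 …(+6); best=7760 via (C,hash)
  {ABDE}: card=3200; try (D,hash)→3280, (E,hash)→6680, (A,nl_idx)→7120, (A,merge)→9240, (D,nl_idx)→10000, (A,hash)→10360 …(+6); best=3280 via (D,hash)
  {ABCE}: card=48000; try (C,hash)→4480, (C,merge)→11760, (A,hash)→15880, (E,hash)→52680, (C,nl_idx)→55600, (A,merge)→74280 …(+6); best=4480 via (C,hash)
  {ABCDE}: card=192000; try (C,hash)→8160, (A,hash)→31240, (C,merge)→45840, (D,hash)→52960, (E,hash)→200360, (C,nl_idx)→217680 …(+10); best=8160 via (C,hash)

cost=8160; order=E,B,A,D,C; methods=nl_idx,nl_idx,hash,hash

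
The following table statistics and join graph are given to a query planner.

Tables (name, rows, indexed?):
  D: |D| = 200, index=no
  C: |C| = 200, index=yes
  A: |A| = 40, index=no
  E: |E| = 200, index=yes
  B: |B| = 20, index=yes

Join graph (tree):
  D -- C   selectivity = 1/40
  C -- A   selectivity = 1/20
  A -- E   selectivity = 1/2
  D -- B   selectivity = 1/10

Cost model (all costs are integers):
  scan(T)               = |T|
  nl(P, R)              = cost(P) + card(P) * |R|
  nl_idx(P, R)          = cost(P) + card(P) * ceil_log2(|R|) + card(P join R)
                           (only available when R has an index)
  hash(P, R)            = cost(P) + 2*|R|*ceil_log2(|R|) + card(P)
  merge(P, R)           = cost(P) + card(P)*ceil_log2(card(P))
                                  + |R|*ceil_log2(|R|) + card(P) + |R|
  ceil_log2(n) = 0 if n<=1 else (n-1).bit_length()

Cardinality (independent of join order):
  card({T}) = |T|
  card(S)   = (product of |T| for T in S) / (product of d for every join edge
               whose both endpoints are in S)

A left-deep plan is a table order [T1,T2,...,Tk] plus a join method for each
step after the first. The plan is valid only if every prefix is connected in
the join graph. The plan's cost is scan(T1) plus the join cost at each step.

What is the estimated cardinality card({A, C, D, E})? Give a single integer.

Tables in S: A(40), C(200), D(200), E(200)
Edges inside S: D-C(d=40), C-A(d=20), A-E(d=2)
numerator = 40 * 200 * 200 * 200 = 320000000
denominator = 40 * 20 * 2 = 1600
card(S) = 320000000 / 1600 = 200000

200000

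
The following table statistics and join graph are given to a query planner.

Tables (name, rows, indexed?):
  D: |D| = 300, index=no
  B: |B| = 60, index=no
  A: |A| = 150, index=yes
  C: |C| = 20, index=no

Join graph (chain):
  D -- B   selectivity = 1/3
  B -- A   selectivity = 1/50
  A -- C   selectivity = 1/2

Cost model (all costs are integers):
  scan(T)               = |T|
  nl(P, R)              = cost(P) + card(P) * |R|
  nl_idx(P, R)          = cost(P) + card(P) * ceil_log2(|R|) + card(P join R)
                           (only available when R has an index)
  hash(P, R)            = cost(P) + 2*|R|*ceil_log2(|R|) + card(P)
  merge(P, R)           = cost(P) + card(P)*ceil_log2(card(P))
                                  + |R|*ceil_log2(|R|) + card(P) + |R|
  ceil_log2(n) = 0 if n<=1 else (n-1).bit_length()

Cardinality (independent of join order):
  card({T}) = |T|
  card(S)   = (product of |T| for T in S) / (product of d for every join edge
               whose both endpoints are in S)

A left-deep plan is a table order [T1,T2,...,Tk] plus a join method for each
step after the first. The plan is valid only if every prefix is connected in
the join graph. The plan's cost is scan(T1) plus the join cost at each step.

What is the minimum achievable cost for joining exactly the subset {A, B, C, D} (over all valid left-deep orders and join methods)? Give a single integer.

Selinger DP over subsets of {A,B,C,D}:
  {D}: scan cost=300, card=300
  {B}: scan cost=60, card=60
  {A}: scan cost=150, card=150
  {C}: scan cost=20, card=20
  {BD}: card=6000; try (B,hash)→1320, (D,merge)→3480, (B,merge)→3720, (D,hash)→5520, (D,nl)→18060, (B,nl)→18300; best=1320 via (B,hash)
  {AB}: card=180; try (A,nl_idx)→720, (B,hash)→1020, (A,merge)→1830, (B,merge)→1920, (A,hash)→2520, (A,nl)→9060 …(+1); best=720 via (A,nl_idx)
  {AC}: card=1500; try (C,hash)→500, (A,merge)→1490, (C,merge)→1620, (A,nl_idx)→1680, (A,hash)→2440, (A,nl)→3020 …(+1); best=500 via (C,hash)
  {ABD}: card=18000; try (D,merge)→5340, (D,hash)→6300, (A,hash)→9720, (D,nl)→54720, (A,nl_idx)→67320, (A,merge)→86670 …(+1); best=5340 via (D,merge)
  {ABC}: card=1800; try (C,hash)→1100, (C,merge)→2460, (B,hash)→2720, (C,nl)→4320, (B,merge)→18920, (B,nl)→90500; best=1100 via (C,hash)
  {ABCD}: card=180000; try (D,hash)→8300, (C,hash)→23540, (D,merge)→25700, (C,merge)→293460, (C,nl)→365340, (D,nl)→541100; best=8300 via (D,hash)

8300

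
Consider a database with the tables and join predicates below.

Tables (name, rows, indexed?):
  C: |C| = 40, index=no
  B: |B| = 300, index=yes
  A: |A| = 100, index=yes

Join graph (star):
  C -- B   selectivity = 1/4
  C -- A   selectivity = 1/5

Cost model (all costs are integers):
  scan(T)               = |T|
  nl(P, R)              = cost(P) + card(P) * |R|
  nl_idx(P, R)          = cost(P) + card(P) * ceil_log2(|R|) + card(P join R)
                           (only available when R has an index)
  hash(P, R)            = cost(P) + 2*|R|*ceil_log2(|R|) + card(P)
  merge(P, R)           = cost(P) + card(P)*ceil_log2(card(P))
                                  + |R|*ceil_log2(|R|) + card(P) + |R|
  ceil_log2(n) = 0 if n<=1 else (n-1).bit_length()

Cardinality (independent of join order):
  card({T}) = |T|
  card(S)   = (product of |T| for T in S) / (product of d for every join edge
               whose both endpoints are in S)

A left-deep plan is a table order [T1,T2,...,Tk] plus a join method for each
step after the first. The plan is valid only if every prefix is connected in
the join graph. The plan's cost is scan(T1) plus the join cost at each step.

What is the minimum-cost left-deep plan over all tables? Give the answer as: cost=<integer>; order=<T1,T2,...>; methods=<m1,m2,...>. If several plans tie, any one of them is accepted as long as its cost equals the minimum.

Selinger DP (subsets sized 1..n):
  {C}: scan cost=40, card=40
  {B}: scan cost=300, card=300
  {A}: scan cost=100, card=100
  {BC}: card=3000; try (C,hash)→1080, (B,merge)→3320, (B,nl_idx)→3400, (C,merge)→3580, (B,hash)→5480, (B,nl)→12040 …(+1); best=1080 via (C,hash)
  {AC}: card=800; try (C,hash)→680, (A,merge)→1120, (A,nl_idx)→1120, (C,merge)→1180, (A,hash)→1480, (A,nl)→4040 …(+1); best=680 via (C,hash)
  {ABC}: card=60000; try (A,hash)→5480, (B,hash)→6880, (B,merge)→12480, (A,merge)→40880, (B,nl_idx)→67880, (A,nl_idx)→82080 …(+2); best=5480 via (A,hash)

cost=5480; order=B,C,A; methods=hash,hash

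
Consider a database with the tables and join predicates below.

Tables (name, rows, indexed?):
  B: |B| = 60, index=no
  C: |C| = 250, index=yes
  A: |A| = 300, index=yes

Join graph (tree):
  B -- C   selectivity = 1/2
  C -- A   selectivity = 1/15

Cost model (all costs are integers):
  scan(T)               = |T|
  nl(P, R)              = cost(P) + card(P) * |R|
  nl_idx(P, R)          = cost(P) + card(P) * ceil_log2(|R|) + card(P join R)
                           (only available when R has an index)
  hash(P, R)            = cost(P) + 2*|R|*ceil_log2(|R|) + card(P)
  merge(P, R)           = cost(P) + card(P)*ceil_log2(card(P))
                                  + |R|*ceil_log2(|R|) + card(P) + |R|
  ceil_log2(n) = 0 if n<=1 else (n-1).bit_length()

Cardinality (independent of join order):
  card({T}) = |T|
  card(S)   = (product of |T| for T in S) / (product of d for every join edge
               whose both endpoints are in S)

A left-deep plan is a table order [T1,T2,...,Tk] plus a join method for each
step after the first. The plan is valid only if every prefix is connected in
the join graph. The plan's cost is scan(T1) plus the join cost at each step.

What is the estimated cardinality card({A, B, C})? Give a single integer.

150000

Tables in S: A(300), B(60), C(250)
Edges inside S: B-C(d=2), C-A(d=15)
numerator = 300 * 60 * 250 = 4500000
denominator = 2 * 15 = 30
card(S) = 4500000 / 30 = 150000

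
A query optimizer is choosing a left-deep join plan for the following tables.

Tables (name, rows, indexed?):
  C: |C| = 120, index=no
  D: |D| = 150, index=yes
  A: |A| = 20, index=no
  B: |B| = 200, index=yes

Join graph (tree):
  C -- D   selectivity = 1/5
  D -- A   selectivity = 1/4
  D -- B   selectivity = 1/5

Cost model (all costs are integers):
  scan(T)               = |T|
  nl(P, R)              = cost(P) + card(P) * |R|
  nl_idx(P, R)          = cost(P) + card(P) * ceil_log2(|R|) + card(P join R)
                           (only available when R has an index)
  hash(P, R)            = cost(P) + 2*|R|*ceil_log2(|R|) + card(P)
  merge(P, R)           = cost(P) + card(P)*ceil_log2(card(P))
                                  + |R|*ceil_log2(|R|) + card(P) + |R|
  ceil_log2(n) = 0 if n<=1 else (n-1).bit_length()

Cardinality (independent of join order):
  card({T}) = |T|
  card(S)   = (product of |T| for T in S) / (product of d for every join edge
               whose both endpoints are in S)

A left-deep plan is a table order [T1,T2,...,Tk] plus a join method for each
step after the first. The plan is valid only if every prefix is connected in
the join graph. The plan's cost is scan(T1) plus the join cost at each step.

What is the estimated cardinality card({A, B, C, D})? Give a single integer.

720000

Tables in S: A(20), B(200), C(120), D(150)
Edges inside S: C-D(d=5), D-A(d=4), D-B(d=5)
numerator = 20 * 200 * 120 * 150 = 72000000
denominator = 5 * 4 * 5 = 100
card(S) = 72000000 / 100 = 720000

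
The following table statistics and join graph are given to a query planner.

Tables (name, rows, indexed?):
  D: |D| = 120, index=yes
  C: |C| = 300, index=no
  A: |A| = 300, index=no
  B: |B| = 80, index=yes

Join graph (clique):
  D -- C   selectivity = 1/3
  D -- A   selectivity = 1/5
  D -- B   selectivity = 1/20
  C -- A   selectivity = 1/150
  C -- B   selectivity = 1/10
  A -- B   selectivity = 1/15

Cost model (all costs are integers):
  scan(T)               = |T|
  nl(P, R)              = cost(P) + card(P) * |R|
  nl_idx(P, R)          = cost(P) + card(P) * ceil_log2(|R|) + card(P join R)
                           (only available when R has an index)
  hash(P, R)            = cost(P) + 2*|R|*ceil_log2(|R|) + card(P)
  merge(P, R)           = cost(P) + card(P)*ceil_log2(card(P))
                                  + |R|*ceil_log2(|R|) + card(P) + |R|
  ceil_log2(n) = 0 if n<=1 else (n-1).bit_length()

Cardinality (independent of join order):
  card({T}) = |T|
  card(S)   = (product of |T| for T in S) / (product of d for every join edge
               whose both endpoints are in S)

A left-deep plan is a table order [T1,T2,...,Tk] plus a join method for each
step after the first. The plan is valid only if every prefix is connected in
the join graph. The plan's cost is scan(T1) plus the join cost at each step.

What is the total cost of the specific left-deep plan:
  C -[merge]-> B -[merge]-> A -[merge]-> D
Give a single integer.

42300

step 1: scan C: cost=300, card=300
step 2: join B via merge
    card(P join B) = 300*80/(10) = 2400
    cost = 300 + 300*9 + 80*7 + 300 + 80 = 3940
step 3: join A via merge
    card(P join A) = 2400*300/(150*15) = 320
    cost = 3940 + 2400*12 + 300*9 + 2400 + 300 = 38140
step 4: join D via merge
    card(P join D) = 320*120/(3*5*20) = 128
    cost = 38140 + 320*9 + 120*7 + 320 + 120 = 42300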